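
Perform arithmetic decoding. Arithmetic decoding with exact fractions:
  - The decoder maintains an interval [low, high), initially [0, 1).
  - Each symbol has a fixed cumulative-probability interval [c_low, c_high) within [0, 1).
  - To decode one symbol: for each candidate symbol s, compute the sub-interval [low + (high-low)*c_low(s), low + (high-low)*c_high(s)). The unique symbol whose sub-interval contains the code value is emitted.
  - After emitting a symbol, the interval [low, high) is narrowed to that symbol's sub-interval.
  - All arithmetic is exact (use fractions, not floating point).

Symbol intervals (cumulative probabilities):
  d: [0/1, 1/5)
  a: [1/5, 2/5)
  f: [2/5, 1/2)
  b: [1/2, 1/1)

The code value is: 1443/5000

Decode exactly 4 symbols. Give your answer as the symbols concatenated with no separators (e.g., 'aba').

Answer: affa

Derivation:
Step 1: interval [0/1, 1/1), width = 1/1 - 0/1 = 1/1
  'd': [0/1 + 1/1*0/1, 0/1 + 1/1*1/5) = [0/1, 1/5)
  'a': [0/1 + 1/1*1/5, 0/1 + 1/1*2/5) = [1/5, 2/5) <- contains code 1443/5000
  'f': [0/1 + 1/1*2/5, 0/1 + 1/1*1/2) = [2/5, 1/2)
  'b': [0/1 + 1/1*1/2, 0/1 + 1/1*1/1) = [1/2, 1/1)
  emit 'a', narrow to [1/5, 2/5)
Step 2: interval [1/5, 2/5), width = 2/5 - 1/5 = 1/5
  'd': [1/5 + 1/5*0/1, 1/5 + 1/5*1/5) = [1/5, 6/25)
  'a': [1/5 + 1/5*1/5, 1/5 + 1/5*2/5) = [6/25, 7/25)
  'f': [1/5 + 1/5*2/5, 1/5 + 1/5*1/2) = [7/25, 3/10) <- contains code 1443/5000
  'b': [1/5 + 1/5*1/2, 1/5 + 1/5*1/1) = [3/10, 2/5)
  emit 'f', narrow to [7/25, 3/10)
Step 3: interval [7/25, 3/10), width = 3/10 - 7/25 = 1/50
  'd': [7/25 + 1/50*0/1, 7/25 + 1/50*1/5) = [7/25, 71/250)
  'a': [7/25 + 1/50*1/5, 7/25 + 1/50*2/5) = [71/250, 36/125)
  'f': [7/25 + 1/50*2/5, 7/25 + 1/50*1/2) = [36/125, 29/100) <- contains code 1443/5000
  'b': [7/25 + 1/50*1/2, 7/25 + 1/50*1/1) = [29/100, 3/10)
  emit 'f', narrow to [36/125, 29/100)
Step 4: interval [36/125, 29/100), width = 29/100 - 36/125 = 1/500
  'd': [36/125 + 1/500*0/1, 36/125 + 1/500*1/5) = [36/125, 721/2500)
  'a': [36/125 + 1/500*1/5, 36/125 + 1/500*2/5) = [721/2500, 361/1250) <- contains code 1443/5000
  'f': [36/125 + 1/500*2/5, 36/125 + 1/500*1/2) = [361/1250, 289/1000)
  'b': [36/125 + 1/500*1/2, 36/125 + 1/500*1/1) = [289/1000, 29/100)
  emit 'a', narrow to [721/2500, 361/1250)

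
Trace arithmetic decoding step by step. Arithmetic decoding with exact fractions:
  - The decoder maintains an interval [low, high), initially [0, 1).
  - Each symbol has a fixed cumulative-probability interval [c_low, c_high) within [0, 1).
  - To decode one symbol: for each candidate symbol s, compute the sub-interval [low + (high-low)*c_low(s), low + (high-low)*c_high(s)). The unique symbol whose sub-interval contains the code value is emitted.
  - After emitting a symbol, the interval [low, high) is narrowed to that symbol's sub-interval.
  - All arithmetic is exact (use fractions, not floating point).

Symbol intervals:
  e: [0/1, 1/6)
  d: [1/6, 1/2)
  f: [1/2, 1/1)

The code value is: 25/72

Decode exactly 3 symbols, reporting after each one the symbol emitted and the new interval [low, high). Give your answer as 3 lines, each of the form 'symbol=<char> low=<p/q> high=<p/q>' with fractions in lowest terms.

Step 1: interval [0/1, 1/1), width = 1/1 - 0/1 = 1/1
  'e': [0/1 + 1/1*0/1, 0/1 + 1/1*1/6) = [0/1, 1/6)
  'd': [0/1 + 1/1*1/6, 0/1 + 1/1*1/2) = [1/6, 1/2) <- contains code 25/72
  'f': [0/1 + 1/1*1/2, 0/1 + 1/1*1/1) = [1/2, 1/1)
  emit 'd', narrow to [1/6, 1/2)
Step 2: interval [1/6, 1/2), width = 1/2 - 1/6 = 1/3
  'e': [1/6 + 1/3*0/1, 1/6 + 1/3*1/6) = [1/6, 2/9)
  'd': [1/6 + 1/3*1/6, 1/6 + 1/3*1/2) = [2/9, 1/3)
  'f': [1/6 + 1/3*1/2, 1/6 + 1/3*1/1) = [1/3, 1/2) <- contains code 25/72
  emit 'f', narrow to [1/3, 1/2)
Step 3: interval [1/3, 1/2), width = 1/2 - 1/3 = 1/6
  'e': [1/3 + 1/6*0/1, 1/3 + 1/6*1/6) = [1/3, 13/36) <- contains code 25/72
  'd': [1/3 + 1/6*1/6, 1/3 + 1/6*1/2) = [13/36, 5/12)
  'f': [1/3 + 1/6*1/2, 1/3 + 1/6*1/1) = [5/12, 1/2)
  emit 'e', narrow to [1/3, 13/36)

Answer: symbol=d low=1/6 high=1/2
symbol=f low=1/3 high=1/2
symbol=e low=1/3 high=13/36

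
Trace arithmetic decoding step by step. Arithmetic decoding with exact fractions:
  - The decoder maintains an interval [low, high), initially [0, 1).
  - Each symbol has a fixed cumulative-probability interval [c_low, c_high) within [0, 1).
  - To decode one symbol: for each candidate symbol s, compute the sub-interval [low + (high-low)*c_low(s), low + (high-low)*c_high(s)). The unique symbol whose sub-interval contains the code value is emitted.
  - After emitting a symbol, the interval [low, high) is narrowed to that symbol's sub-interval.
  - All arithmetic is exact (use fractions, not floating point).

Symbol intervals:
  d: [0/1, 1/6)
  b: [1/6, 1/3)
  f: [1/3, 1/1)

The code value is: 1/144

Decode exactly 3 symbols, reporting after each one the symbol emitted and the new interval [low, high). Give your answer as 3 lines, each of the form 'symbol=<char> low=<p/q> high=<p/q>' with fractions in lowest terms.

Step 1: interval [0/1, 1/1), width = 1/1 - 0/1 = 1/1
  'd': [0/1 + 1/1*0/1, 0/1 + 1/1*1/6) = [0/1, 1/6) <- contains code 1/144
  'b': [0/1 + 1/1*1/6, 0/1 + 1/1*1/3) = [1/6, 1/3)
  'f': [0/1 + 1/1*1/3, 0/1 + 1/1*1/1) = [1/3, 1/1)
  emit 'd', narrow to [0/1, 1/6)
Step 2: interval [0/1, 1/6), width = 1/6 - 0/1 = 1/6
  'd': [0/1 + 1/6*0/1, 0/1 + 1/6*1/6) = [0/1, 1/36) <- contains code 1/144
  'b': [0/1 + 1/6*1/6, 0/1 + 1/6*1/3) = [1/36, 1/18)
  'f': [0/1 + 1/6*1/3, 0/1 + 1/6*1/1) = [1/18, 1/6)
  emit 'd', narrow to [0/1, 1/36)
Step 3: interval [0/1, 1/36), width = 1/36 - 0/1 = 1/36
  'd': [0/1 + 1/36*0/1, 0/1 + 1/36*1/6) = [0/1, 1/216)
  'b': [0/1 + 1/36*1/6, 0/1 + 1/36*1/3) = [1/216, 1/108) <- contains code 1/144
  'f': [0/1 + 1/36*1/3, 0/1 + 1/36*1/1) = [1/108, 1/36)
  emit 'b', narrow to [1/216, 1/108)

Answer: symbol=d low=0/1 high=1/6
symbol=d low=0/1 high=1/36
symbol=b low=1/216 high=1/108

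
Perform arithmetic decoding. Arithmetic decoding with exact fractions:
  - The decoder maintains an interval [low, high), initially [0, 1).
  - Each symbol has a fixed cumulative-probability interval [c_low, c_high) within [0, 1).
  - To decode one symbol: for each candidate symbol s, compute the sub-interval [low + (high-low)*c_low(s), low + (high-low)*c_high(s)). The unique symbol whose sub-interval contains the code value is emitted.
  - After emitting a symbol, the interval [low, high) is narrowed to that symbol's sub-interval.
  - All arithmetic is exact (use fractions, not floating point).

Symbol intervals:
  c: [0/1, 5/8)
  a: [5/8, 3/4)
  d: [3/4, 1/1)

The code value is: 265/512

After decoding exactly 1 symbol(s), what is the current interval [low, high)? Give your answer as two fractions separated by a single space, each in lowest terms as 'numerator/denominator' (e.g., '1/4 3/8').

Step 1: interval [0/1, 1/1), width = 1/1 - 0/1 = 1/1
  'c': [0/1 + 1/1*0/1, 0/1 + 1/1*5/8) = [0/1, 5/8) <- contains code 265/512
  'a': [0/1 + 1/1*5/8, 0/1 + 1/1*3/4) = [5/8, 3/4)
  'd': [0/1 + 1/1*3/4, 0/1 + 1/1*1/1) = [3/4, 1/1)
  emit 'c', narrow to [0/1, 5/8)

Answer: 0/1 5/8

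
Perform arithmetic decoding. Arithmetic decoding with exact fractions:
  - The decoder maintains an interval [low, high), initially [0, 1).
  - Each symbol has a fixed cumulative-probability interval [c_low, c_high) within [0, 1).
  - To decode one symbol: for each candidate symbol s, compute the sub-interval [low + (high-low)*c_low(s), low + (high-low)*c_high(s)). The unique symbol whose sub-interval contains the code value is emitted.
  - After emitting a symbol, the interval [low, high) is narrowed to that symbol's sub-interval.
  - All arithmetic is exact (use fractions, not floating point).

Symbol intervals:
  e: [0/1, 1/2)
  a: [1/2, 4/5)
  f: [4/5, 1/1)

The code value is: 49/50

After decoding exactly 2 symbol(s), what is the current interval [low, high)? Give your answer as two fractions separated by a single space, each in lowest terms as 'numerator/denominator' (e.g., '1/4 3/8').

Answer: 24/25 1/1

Derivation:
Step 1: interval [0/1, 1/1), width = 1/1 - 0/1 = 1/1
  'e': [0/1 + 1/1*0/1, 0/1 + 1/1*1/2) = [0/1, 1/2)
  'a': [0/1 + 1/1*1/2, 0/1 + 1/1*4/5) = [1/2, 4/5)
  'f': [0/1 + 1/1*4/5, 0/1 + 1/1*1/1) = [4/5, 1/1) <- contains code 49/50
  emit 'f', narrow to [4/5, 1/1)
Step 2: interval [4/5, 1/1), width = 1/1 - 4/5 = 1/5
  'e': [4/5 + 1/5*0/1, 4/5 + 1/5*1/2) = [4/5, 9/10)
  'a': [4/5 + 1/5*1/2, 4/5 + 1/5*4/5) = [9/10, 24/25)
  'f': [4/5 + 1/5*4/5, 4/5 + 1/5*1/1) = [24/25, 1/1) <- contains code 49/50
  emit 'f', narrow to [24/25, 1/1)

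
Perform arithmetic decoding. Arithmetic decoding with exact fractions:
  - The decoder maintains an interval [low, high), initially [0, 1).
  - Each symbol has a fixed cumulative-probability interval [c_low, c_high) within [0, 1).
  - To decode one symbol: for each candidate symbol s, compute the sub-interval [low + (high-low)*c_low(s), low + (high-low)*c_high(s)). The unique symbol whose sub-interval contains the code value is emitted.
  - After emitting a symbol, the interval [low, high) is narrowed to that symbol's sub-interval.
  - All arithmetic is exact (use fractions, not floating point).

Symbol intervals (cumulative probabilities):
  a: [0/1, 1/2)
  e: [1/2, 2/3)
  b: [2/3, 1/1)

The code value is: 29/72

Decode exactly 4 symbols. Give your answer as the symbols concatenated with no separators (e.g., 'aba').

Answer: abab

Derivation:
Step 1: interval [0/1, 1/1), width = 1/1 - 0/1 = 1/1
  'a': [0/1 + 1/1*0/1, 0/1 + 1/1*1/2) = [0/1, 1/2) <- contains code 29/72
  'e': [0/1 + 1/1*1/2, 0/1 + 1/1*2/3) = [1/2, 2/3)
  'b': [0/1 + 1/1*2/3, 0/1 + 1/1*1/1) = [2/3, 1/1)
  emit 'a', narrow to [0/1, 1/2)
Step 2: interval [0/1, 1/2), width = 1/2 - 0/1 = 1/2
  'a': [0/1 + 1/2*0/1, 0/1 + 1/2*1/2) = [0/1, 1/4)
  'e': [0/1 + 1/2*1/2, 0/1 + 1/2*2/3) = [1/4, 1/3)
  'b': [0/1 + 1/2*2/3, 0/1 + 1/2*1/1) = [1/3, 1/2) <- contains code 29/72
  emit 'b', narrow to [1/3, 1/2)
Step 3: interval [1/3, 1/2), width = 1/2 - 1/3 = 1/6
  'a': [1/3 + 1/6*0/1, 1/3 + 1/6*1/2) = [1/3, 5/12) <- contains code 29/72
  'e': [1/3 + 1/6*1/2, 1/3 + 1/6*2/3) = [5/12, 4/9)
  'b': [1/3 + 1/6*2/3, 1/3 + 1/6*1/1) = [4/9, 1/2)
  emit 'a', narrow to [1/3, 5/12)
Step 4: interval [1/3, 5/12), width = 5/12 - 1/3 = 1/12
  'a': [1/3 + 1/12*0/1, 1/3 + 1/12*1/2) = [1/3, 3/8)
  'e': [1/3 + 1/12*1/2, 1/3 + 1/12*2/3) = [3/8, 7/18)
  'b': [1/3 + 1/12*2/3, 1/3 + 1/12*1/1) = [7/18, 5/12) <- contains code 29/72
  emit 'b', narrow to [7/18, 5/12)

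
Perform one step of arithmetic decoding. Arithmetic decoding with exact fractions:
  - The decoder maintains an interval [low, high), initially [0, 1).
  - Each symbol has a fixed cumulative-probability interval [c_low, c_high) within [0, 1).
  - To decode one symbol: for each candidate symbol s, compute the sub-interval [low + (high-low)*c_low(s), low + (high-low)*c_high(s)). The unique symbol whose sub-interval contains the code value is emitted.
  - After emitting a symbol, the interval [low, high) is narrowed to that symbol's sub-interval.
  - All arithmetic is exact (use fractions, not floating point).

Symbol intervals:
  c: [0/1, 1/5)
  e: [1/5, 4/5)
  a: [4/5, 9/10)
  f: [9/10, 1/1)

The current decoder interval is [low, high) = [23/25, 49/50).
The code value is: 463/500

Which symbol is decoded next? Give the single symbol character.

Interval width = high − low = 49/50 − 23/25 = 3/50
Scaled code = (code − low) / width = (463/500 − 23/25) / 3/50 = 1/10
  c: [0/1, 1/5) ← scaled code falls here ✓
  e: [1/5, 4/5) 
  a: [4/5, 9/10) 
  f: [9/10, 1/1) 

Answer: c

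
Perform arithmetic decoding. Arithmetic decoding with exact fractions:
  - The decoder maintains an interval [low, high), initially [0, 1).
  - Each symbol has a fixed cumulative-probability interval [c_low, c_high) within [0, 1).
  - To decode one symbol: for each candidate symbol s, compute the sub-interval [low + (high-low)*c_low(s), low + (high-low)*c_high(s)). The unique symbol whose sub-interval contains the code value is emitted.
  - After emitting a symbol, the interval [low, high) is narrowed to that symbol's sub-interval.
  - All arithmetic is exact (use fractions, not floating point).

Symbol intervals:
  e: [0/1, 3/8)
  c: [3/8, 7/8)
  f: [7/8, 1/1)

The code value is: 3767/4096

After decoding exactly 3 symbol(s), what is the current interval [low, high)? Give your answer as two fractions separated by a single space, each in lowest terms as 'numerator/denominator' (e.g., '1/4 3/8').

Step 1: interval [0/1, 1/1), width = 1/1 - 0/1 = 1/1
  'e': [0/1 + 1/1*0/1, 0/1 + 1/1*3/8) = [0/1, 3/8)
  'c': [0/1 + 1/1*3/8, 0/1 + 1/1*7/8) = [3/8, 7/8)
  'f': [0/1 + 1/1*7/8, 0/1 + 1/1*1/1) = [7/8, 1/1) <- contains code 3767/4096
  emit 'f', narrow to [7/8, 1/1)
Step 2: interval [7/8, 1/1), width = 1/1 - 7/8 = 1/8
  'e': [7/8 + 1/8*0/1, 7/8 + 1/8*3/8) = [7/8, 59/64) <- contains code 3767/4096
  'c': [7/8 + 1/8*3/8, 7/8 + 1/8*7/8) = [59/64, 63/64)
  'f': [7/8 + 1/8*7/8, 7/8 + 1/8*1/1) = [63/64, 1/1)
  emit 'e', narrow to [7/8, 59/64)
Step 3: interval [7/8, 59/64), width = 59/64 - 7/8 = 3/64
  'e': [7/8 + 3/64*0/1, 7/8 + 3/64*3/8) = [7/8, 457/512)
  'c': [7/8 + 3/64*3/8, 7/8 + 3/64*7/8) = [457/512, 469/512)
  'f': [7/8 + 3/64*7/8, 7/8 + 3/64*1/1) = [469/512, 59/64) <- contains code 3767/4096
  emit 'f', narrow to [469/512, 59/64)

Answer: 469/512 59/64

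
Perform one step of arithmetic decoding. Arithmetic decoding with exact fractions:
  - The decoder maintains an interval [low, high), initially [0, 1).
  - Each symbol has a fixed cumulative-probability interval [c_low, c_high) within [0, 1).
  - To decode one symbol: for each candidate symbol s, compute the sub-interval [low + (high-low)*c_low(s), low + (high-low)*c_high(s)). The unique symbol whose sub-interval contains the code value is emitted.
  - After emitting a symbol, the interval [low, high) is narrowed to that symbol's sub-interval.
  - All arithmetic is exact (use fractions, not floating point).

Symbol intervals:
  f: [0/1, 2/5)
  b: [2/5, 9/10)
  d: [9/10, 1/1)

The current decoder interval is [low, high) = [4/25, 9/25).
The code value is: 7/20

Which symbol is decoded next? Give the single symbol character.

Interval width = high − low = 9/25 − 4/25 = 1/5
Scaled code = (code − low) / width = (7/20 − 4/25) / 1/5 = 19/20
  f: [0/1, 2/5) 
  b: [2/5, 9/10) 
  d: [9/10, 1/1) ← scaled code falls here ✓

Answer: d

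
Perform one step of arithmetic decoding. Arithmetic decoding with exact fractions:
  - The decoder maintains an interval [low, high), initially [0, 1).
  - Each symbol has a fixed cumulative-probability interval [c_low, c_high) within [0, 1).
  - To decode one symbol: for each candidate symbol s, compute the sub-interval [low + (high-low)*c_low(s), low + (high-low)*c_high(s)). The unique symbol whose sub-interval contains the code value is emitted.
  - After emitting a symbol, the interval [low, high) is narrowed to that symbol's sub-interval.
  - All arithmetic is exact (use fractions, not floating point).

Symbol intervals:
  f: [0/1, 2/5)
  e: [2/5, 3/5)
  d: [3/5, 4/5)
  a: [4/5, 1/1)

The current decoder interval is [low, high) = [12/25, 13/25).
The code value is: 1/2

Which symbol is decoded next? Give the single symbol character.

Interval width = high − low = 13/25 − 12/25 = 1/25
Scaled code = (code − low) / width = (1/2 − 12/25) / 1/25 = 1/2
  f: [0/1, 2/5) 
  e: [2/5, 3/5) ← scaled code falls here ✓
  d: [3/5, 4/5) 
  a: [4/5, 1/1) 

Answer: e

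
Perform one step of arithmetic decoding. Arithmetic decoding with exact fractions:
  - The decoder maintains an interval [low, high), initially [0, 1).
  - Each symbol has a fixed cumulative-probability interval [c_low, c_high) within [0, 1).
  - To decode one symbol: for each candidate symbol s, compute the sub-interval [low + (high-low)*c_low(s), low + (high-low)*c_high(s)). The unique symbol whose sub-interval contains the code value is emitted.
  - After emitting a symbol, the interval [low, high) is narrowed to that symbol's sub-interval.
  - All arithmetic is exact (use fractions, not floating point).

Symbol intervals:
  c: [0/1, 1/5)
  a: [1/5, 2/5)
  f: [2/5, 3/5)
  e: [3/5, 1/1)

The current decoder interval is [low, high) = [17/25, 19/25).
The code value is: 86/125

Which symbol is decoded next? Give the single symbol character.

Interval width = high − low = 19/25 − 17/25 = 2/25
Scaled code = (code − low) / width = (86/125 − 17/25) / 2/25 = 1/10
  c: [0/1, 1/5) ← scaled code falls here ✓
  a: [1/5, 2/5) 
  f: [2/5, 3/5) 
  e: [3/5, 1/1) 

Answer: c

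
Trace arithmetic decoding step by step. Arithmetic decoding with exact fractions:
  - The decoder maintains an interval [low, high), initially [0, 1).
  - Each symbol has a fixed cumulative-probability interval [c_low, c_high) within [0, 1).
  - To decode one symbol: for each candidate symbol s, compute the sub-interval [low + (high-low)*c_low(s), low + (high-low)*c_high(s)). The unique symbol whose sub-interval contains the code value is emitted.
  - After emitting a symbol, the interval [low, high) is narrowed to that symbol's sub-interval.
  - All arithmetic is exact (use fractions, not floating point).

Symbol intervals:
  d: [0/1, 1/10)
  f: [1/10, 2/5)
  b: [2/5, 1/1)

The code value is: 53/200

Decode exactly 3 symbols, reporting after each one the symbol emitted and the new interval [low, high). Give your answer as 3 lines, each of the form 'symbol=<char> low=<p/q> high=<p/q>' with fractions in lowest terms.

Step 1: interval [0/1, 1/1), width = 1/1 - 0/1 = 1/1
  'd': [0/1 + 1/1*0/1, 0/1 + 1/1*1/10) = [0/1, 1/10)
  'f': [0/1 + 1/1*1/10, 0/1 + 1/1*2/5) = [1/10, 2/5) <- contains code 53/200
  'b': [0/1 + 1/1*2/5, 0/1 + 1/1*1/1) = [2/5, 1/1)
  emit 'f', narrow to [1/10, 2/5)
Step 2: interval [1/10, 2/5), width = 2/5 - 1/10 = 3/10
  'd': [1/10 + 3/10*0/1, 1/10 + 3/10*1/10) = [1/10, 13/100)
  'f': [1/10 + 3/10*1/10, 1/10 + 3/10*2/5) = [13/100, 11/50)
  'b': [1/10 + 3/10*2/5, 1/10 + 3/10*1/1) = [11/50, 2/5) <- contains code 53/200
  emit 'b', narrow to [11/50, 2/5)
Step 3: interval [11/50, 2/5), width = 2/5 - 11/50 = 9/50
  'd': [11/50 + 9/50*0/1, 11/50 + 9/50*1/10) = [11/50, 119/500)
  'f': [11/50 + 9/50*1/10, 11/50 + 9/50*2/5) = [119/500, 73/250) <- contains code 53/200
  'b': [11/50 + 9/50*2/5, 11/50 + 9/50*1/1) = [73/250, 2/5)
  emit 'f', narrow to [119/500, 73/250)

Answer: symbol=f low=1/10 high=2/5
symbol=b low=11/50 high=2/5
symbol=f low=119/500 high=73/250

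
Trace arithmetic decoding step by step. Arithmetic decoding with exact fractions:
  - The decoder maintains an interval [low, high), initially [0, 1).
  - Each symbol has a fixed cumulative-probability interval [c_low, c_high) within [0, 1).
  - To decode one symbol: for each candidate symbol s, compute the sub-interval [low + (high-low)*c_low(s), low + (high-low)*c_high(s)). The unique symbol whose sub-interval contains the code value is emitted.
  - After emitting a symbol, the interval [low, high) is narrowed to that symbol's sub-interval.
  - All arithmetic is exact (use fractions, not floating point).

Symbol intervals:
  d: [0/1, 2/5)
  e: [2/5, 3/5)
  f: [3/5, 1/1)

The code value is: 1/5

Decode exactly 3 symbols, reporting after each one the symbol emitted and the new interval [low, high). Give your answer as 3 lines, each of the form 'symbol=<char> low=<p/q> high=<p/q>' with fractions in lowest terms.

Step 1: interval [0/1, 1/1), width = 1/1 - 0/1 = 1/1
  'd': [0/1 + 1/1*0/1, 0/1 + 1/1*2/5) = [0/1, 2/5) <- contains code 1/5
  'e': [0/1 + 1/1*2/5, 0/1 + 1/1*3/5) = [2/5, 3/5)
  'f': [0/1 + 1/1*3/5, 0/1 + 1/1*1/1) = [3/5, 1/1)
  emit 'd', narrow to [0/1, 2/5)
Step 2: interval [0/1, 2/5), width = 2/5 - 0/1 = 2/5
  'd': [0/1 + 2/5*0/1, 0/1 + 2/5*2/5) = [0/1, 4/25)
  'e': [0/1 + 2/5*2/5, 0/1 + 2/5*3/5) = [4/25, 6/25) <- contains code 1/5
  'f': [0/1 + 2/5*3/5, 0/1 + 2/5*1/1) = [6/25, 2/5)
  emit 'e', narrow to [4/25, 6/25)
Step 3: interval [4/25, 6/25), width = 6/25 - 4/25 = 2/25
  'd': [4/25 + 2/25*0/1, 4/25 + 2/25*2/5) = [4/25, 24/125)
  'e': [4/25 + 2/25*2/5, 4/25 + 2/25*3/5) = [24/125, 26/125) <- contains code 1/5
  'f': [4/25 + 2/25*3/5, 4/25 + 2/25*1/1) = [26/125, 6/25)
  emit 'e', narrow to [24/125, 26/125)

Answer: symbol=d low=0/1 high=2/5
symbol=e low=4/25 high=6/25
symbol=e low=24/125 high=26/125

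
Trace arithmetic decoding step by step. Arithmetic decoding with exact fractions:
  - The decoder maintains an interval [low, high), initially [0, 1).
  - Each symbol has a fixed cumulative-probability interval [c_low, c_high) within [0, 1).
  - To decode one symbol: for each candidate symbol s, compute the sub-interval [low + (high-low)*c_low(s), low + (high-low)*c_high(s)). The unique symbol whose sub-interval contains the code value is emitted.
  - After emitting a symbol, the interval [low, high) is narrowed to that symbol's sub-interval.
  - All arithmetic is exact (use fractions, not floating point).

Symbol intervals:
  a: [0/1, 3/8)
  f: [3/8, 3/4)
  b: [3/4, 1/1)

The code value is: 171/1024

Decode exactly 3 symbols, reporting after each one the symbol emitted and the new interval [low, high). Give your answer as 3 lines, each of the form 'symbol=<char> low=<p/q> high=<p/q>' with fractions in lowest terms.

Answer: symbol=a low=0/1 high=3/8
symbol=f low=9/64 high=9/32
symbol=a low=9/64 high=99/512

Derivation:
Step 1: interval [0/1, 1/1), width = 1/1 - 0/1 = 1/1
  'a': [0/1 + 1/1*0/1, 0/1 + 1/1*3/8) = [0/1, 3/8) <- contains code 171/1024
  'f': [0/1 + 1/1*3/8, 0/1 + 1/1*3/4) = [3/8, 3/4)
  'b': [0/1 + 1/1*3/4, 0/1 + 1/1*1/1) = [3/4, 1/1)
  emit 'a', narrow to [0/1, 3/8)
Step 2: interval [0/1, 3/8), width = 3/8 - 0/1 = 3/8
  'a': [0/1 + 3/8*0/1, 0/1 + 3/8*3/8) = [0/1, 9/64)
  'f': [0/1 + 3/8*3/8, 0/1 + 3/8*3/4) = [9/64, 9/32) <- contains code 171/1024
  'b': [0/1 + 3/8*3/4, 0/1 + 3/8*1/1) = [9/32, 3/8)
  emit 'f', narrow to [9/64, 9/32)
Step 3: interval [9/64, 9/32), width = 9/32 - 9/64 = 9/64
  'a': [9/64 + 9/64*0/1, 9/64 + 9/64*3/8) = [9/64, 99/512) <- contains code 171/1024
  'f': [9/64 + 9/64*3/8, 9/64 + 9/64*3/4) = [99/512, 63/256)
  'b': [9/64 + 9/64*3/4, 9/64 + 9/64*1/1) = [63/256, 9/32)
  emit 'a', narrow to [9/64, 99/512)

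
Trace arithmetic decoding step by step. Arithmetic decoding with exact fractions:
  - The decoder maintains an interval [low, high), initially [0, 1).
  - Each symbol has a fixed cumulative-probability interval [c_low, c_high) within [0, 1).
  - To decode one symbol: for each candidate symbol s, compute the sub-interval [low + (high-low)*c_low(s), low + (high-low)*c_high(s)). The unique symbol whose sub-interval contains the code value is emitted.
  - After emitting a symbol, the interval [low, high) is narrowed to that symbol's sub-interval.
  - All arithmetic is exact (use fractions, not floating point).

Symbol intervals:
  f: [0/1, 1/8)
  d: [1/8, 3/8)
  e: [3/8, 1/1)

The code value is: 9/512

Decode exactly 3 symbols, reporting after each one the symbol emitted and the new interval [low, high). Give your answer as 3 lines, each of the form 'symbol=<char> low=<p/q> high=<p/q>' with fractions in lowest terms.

Answer: symbol=f low=0/1 high=1/8
symbol=d low=1/64 high=3/64
symbol=f low=1/64 high=5/256

Derivation:
Step 1: interval [0/1, 1/1), width = 1/1 - 0/1 = 1/1
  'f': [0/1 + 1/1*0/1, 0/1 + 1/1*1/8) = [0/1, 1/8) <- contains code 9/512
  'd': [0/1 + 1/1*1/8, 0/1 + 1/1*3/8) = [1/8, 3/8)
  'e': [0/1 + 1/1*3/8, 0/1 + 1/1*1/1) = [3/8, 1/1)
  emit 'f', narrow to [0/1, 1/8)
Step 2: interval [0/1, 1/8), width = 1/8 - 0/1 = 1/8
  'f': [0/1 + 1/8*0/1, 0/1 + 1/8*1/8) = [0/1, 1/64)
  'd': [0/1 + 1/8*1/8, 0/1 + 1/8*3/8) = [1/64, 3/64) <- contains code 9/512
  'e': [0/1 + 1/8*3/8, 0/1 + 1/8*1/1) = [3/64, 1/8)
  emit 'd', narrow to [1/64, 3/64)
Step 3: interval [1/64, 3/64), width = 3/64 - 1/64 = 1/32
  'f': [1/64 + 1/32*0/1, 1/64 + 1/32*1/8) = [1/64, 5/256) <- contains code 9/512
  'd': [1/64 + 1/32*1/8, 1/64 + 1/32*3/8) = [5/256, 7/256)
  'e': [1/64 + 1/32*3/8, 1/64 + 1/32*1/1) = [7/256, 3/64)
  emit 'f', narrow to [1/64, 5/256)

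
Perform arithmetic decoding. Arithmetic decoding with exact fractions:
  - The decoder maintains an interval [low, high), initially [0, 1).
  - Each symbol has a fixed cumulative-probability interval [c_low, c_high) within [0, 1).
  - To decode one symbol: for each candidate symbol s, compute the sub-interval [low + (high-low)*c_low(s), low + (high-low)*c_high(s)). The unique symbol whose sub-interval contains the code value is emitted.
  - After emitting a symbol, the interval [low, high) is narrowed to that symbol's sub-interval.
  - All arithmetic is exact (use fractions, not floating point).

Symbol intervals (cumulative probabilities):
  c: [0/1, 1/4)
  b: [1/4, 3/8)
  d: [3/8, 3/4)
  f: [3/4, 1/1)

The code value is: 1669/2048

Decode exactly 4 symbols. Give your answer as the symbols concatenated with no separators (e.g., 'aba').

Answer: fbcb

Derivation:
Step 1: interval [0/1, 1/1), width = 1/1 - 0/1 = 1/1
  'c': [0/1 + 1/1*0/1, 0/1 + 1/1*1/4) = [0/1, 1/4)
  'b': [0/1 + 1/1*1/4, 0/1 + 1/1*3/8) = [1/4, 3/8)
  'd': [0/1 + 1/1*3/8, 0/1 + 1/1*3/4) = [3/8, 3/4)
  'f': [0/1 + 1/1*3/4, 0/1 + 1/1*1/1) = [3/4, 1/1) <- contains code 1669/2048
  emit 'f', narrow to [3/4, 1/1)
Step 2: interval [3/4, 1/1), width = 1/1 - 3/4 = 1/4
  'c': [3/4 + 1/4*0/1, 3/4 + 1/4*1/4) = [3/4, 13/16)
  'b': [3/4 + 1/4*1/4, 3/4 + 1/4*3/8) = [13/16, 27/32) <- contains code 1669/2048
  'd': [3/4 + 1/4*3/8, 3/4 + 1/4*3/4) = [27/32, 15/16)
  'f': [3/4 + 1/4*3/4, 3/4 + 1/4*1/1) = [15/16, 1/1)
  emit 'b', narrow to [13/16, 27/32)
Step 3: interval [13/16, 27/32), width = 27/32 - 13/16 = 1/32
  'c': [13/16 + 1/32*0/1, 13/16 + 1/32*1/4) = [13/16, 105/128) <- contains code 1669/2048
  'b': [13/16 + 1/32*1/4, 13/16 + 1/32*3/8) = [105/128, 211/256)
  'd': [13/16 + 1/32*3/8, 13/16 + 1/32*3/4) = [211/256, 107/128)
  'f': [13/16 + 1/32*3/4, 13/16 + 1/32*1/1) = [107/128, 27/32)
  emit 'c', narrow to [13/16, 105/128)
Step 4: interval [13/16, 105/128), width = 105/128 - 13/16 = 1/128
  'c': [13/16 + 1/128*0/1, 13/16 + 1/128*1/4) = [13/16, 417/512)
  'b': [13/16 + 1/128*1/4, 13/16 + 1/128*3/8) = [417/512, 835/1024) <- contains code 1669/2048
  'd': [13/16 + 1/128*3/8, 13/16 + 1/128*3/4) = [835/1024, 419/512)
  'f': [13/16 + 1/128*3/4, 13/16 + 1/128*1/1) = [419/512, 105/128)
  emit 'b', narrow to [417/512, 835/1024)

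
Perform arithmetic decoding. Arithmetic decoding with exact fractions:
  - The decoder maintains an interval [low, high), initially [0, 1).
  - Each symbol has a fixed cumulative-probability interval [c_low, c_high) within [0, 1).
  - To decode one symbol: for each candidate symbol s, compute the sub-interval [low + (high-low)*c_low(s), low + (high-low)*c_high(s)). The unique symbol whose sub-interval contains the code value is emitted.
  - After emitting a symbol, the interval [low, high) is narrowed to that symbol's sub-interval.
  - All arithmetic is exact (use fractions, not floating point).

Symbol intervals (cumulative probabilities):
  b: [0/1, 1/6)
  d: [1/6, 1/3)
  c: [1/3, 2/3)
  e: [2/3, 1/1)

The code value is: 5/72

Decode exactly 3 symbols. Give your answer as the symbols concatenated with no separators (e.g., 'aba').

Answer: bcd

Derivation:
Step 1: interval [0/1, 1/1), width = 1/1 - 0/1 = 1/1
  'b': [0/1 + 1/1*0/1, 0/1 + 1/1*1/6) = [0/1, 1/6) <- contains code 5/72
  'd': [0/1 + 1/1*1/6, 0/1 + 1/1*1/3) = [1/6, 1/3)
  'c': [0/1 + 1/1*1/3, 0/1 + 1/1*2/3) = [1/3, 2/3)
  'e': [0/1 + 1/1*2/3, 0/1 + 1/1*1/1) = [2/3, 1/1)
  emit 'b', narrow to [0/1, 1/6)
Step 2: interval [0/1, 1/6), width = 1/6 - 0/1 = 1/6
  'b': [0/1 + 1/6*0/1, 0/1 + 1/6*1/6) = [0/1, 1/36)
  'd': [0/1 + 1/6*1/6, 0/1 + 1/6*1/3) = [1/36, 1/18)
  'c': [0/1 + 1/6*1/3, 0/1 + 1/6*2/3) = [1/18, 1/9) <- contains code 5/72
  'e': [0/1 + 1/6*2/3, 0/1 + 1/6*1/1) = [1/9, 1/6)
  emit 'c', narrow to [1/18, 1/9)
Step 3: interval [1/18, 1/9), width = 1/9 - 1/18 = 1/18
  'b': [1/18 + 1/18*0/1, 1/18 + 1/18*1/6) = [1/18, 7/108)
  'd': [1/18 + 1/18*1/6, 1/18 + 1/18*1/3) = [7/108, 2/27) <- contains code 5/72
  'c': [1/18 + 1/18*1/3, 1/18 + 1/18*2/3) = [2/27, 5/54)
  'e': [1/18 + 1/18*2/3, 1/18 + 1/18*1/1) = [5/54, 1/9)
  emit 'd', narrow to [7/108, 2/27)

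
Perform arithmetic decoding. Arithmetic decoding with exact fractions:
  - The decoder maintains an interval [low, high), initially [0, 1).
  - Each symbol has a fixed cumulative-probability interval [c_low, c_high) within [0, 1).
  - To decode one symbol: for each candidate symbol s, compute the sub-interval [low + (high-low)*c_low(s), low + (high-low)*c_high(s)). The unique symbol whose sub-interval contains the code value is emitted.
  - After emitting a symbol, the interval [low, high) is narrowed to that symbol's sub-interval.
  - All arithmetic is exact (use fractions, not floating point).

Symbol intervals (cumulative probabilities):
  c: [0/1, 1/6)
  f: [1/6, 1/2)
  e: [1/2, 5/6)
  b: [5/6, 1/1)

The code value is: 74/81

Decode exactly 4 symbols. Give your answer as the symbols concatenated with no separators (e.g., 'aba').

Answer: bfbe

Derivation:
Step 1: interval [0/1, 1/1), width = 1/1 - 0/1 = 1/1
  'c': [0/1 + 1/1*0/1, 0/1 + 1/1*1/6) = [0/1, 1/6)
  'f': [0/1 + 1/1*1/6, 0/1 + 1/1*1/2) = [1/6, 1/2)
  'e': [0/1 + 1/1*1/2, 0/1 + 1/1*5/6) = [1/2, 5/6)
  'b': [0/1 + 1/1*5/6, 0/1 + 1/1*1/1) = [5/6, 1/1) <- contains code 74/81
  emit 'b', narrow to [5/6, 1/1)
Step 2: interval [5/6, 1/1), width = 1/1 - 5/6 = 1/6
  'c': [5/6 + 1/6*0/1, 5/6 + 1/6*1/6) = [5/6, 31/36)
  'f': [5/6 + 1/6*1/6, 5/6 + 1/6*1/2) = [31/36, 11/12) <- contains code 74/81
  'e': [5/6 + 1/6*1/2, 5/6 + 1/6*5/6) = [11/12, 35/36)
  'b': [5/6 + 1/6*5/6, 5/6 + 1/6*1/1) = [35/36, 1/1)
  emit 'f', narrow to [31/36, 11/12)
Step 3: interval [31/36, 11/12), width = 11/12 - 31/36 = 1/18
  'c': [31/36 + 1/18*0/1, 31/36 + 1/18*1/6) = [31/36, 47/54)
  'f': [31/36 + 1/18*1/6, 31/36 + 1/18*1/2) = [47/54, 8/9)
  'e': [31/36 + 1/18*1/2, 31/36 + 1/18*5/6) = [8/9, 49/54)
  'b': [31/36 + 1/18*5/6, 31/36 + 1/18*1/1) = [49/54, 11/12) <- contains code 74/81
  emit 'b', narrow to [49/54, 11/12)
Step 4: interval [49/54, 11/12), width = 11/12 - 49/54 = 1/108
  'c': [49/54 + 1/108*0/1, 49/54 + 1/108*1/6) = [49/54, 589/648)
  'f': [49/54 + 1/108*1/6, 49/54 + 1/108*1/2) = [589/648, 197/216)
  'e': [49/54 + 1/108*1/2, 49/54 + 1/108*5/6) = [197/216, 593/648) <- contains code 74/81
  'b': [49/54 + 1/108*5/6, 49/54 + 1/108*1/1) = [593/648, 11/12)
  emit 'e', narrow to [197/216, 593/648)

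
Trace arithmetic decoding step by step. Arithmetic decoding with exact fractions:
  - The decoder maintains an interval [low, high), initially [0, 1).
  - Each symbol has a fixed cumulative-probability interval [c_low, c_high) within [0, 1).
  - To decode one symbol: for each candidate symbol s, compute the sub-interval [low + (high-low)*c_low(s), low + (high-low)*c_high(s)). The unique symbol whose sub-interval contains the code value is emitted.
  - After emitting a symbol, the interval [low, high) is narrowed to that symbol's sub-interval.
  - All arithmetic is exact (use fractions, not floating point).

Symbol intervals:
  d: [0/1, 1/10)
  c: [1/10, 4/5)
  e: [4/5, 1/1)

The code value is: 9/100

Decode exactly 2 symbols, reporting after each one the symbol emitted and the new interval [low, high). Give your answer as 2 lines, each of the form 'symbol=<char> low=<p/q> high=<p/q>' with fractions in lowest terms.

Answer: symbol=d low=0/1 high=1/10
symbol=e low=2/25 high=1/10

Derivation:
Step 1: interval [0/1, 1/1), width = 1/1 - 0/1 = 1/1
  'd': [0/1 + 1/1*0/1, 0/1 + 1/1*1/10) = [0/1, 1/10) <- contains code 9/100
  'c': [0/1 + 1/1*1/10, 0/1 + 1/1*4/5) = [1/10, 4/5)
  'e': [0/1 + 1/1*4/5, 0/1 + 1/1*1/1) = [4/5, 1/1)
  emit 'd', narrow to [0/1, 1/10)
Step 2: interval [0/1, 1/10), width = 1/10 - 0/1 = 1/10
  'd': [0/1 + 1/10*0/1, 0/1 + 1/10*1/10) = [0/1, 1/100)
  'c': [0/1 + 1/10*1/10, 0/1 + 1/10*4/5) = [1/100, 2/25)
  'e': [0/1 + 1/10*4/5, 0/1 + 1/10*1/1) = [2/25, 1/10) <- contains code 9/100
  emit 'e', narrow to [2/25, 1/10)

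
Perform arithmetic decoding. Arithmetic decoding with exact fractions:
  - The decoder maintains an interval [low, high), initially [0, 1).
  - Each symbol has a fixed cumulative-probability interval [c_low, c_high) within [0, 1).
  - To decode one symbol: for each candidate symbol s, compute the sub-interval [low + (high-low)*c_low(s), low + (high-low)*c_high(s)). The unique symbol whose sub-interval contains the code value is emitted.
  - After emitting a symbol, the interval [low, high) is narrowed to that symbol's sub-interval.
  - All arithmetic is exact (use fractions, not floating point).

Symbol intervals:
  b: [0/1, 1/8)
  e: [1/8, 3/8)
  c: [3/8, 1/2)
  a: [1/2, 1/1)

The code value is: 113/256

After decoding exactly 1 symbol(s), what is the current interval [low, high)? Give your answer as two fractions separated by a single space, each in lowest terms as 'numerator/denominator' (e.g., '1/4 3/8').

Answer: 3/8 1/2

Derivation:
Step 1: interval [0/1, 1/1), width = 1/1 - 0/1 = 1/1
  'b': [0/1 + 1/1*0/1, 0/1 + 1/1*1/8) = [0/1, 1/8)
  'e': [0/1 + 1/1*1/8, 0/1 + 1/1*3/8) = [1/8, 3/8)
  'c': [0/1 + 1/1*3/8, 0/1 + 1/1*1/2) = [3/8, 1/2) <- contains code 113/256
  'a': [0/1 + 1/1*1/2, 0/1 + 1/1*1/1) = [1/2, 1/1)
  emit 'c', narrow to [3/8, 1/2)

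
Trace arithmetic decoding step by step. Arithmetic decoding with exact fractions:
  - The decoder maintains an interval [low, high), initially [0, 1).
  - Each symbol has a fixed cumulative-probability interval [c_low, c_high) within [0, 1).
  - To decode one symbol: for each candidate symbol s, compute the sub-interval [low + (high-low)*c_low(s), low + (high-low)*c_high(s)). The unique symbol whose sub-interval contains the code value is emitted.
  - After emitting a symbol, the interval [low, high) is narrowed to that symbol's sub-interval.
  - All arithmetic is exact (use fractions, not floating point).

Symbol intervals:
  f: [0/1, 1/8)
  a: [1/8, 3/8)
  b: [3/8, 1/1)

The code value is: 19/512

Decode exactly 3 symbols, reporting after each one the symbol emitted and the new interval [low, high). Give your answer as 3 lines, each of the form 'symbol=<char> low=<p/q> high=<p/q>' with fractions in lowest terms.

Step 1: interval [0/1, 1/1), width = 1/1 - 0/1 = 1/1
  'f': [0/1 + 1/1*0/1, 0/1 + 1/1*1/8) = [0/1, 1/8) <- contains code 19/512
  'a': [0/1 + 1/1*1/8, 0/1 + 1/1*3/8) = [1/8, 3/8)
  'b': [0/1 + 1/1*3/8, 0/1 + 1/1*1/1) = [3/8, 1/1)
  emit 'f', narrow to [0/1, 1/8)
Step 2: interval [0/1, 1/8), width = 1/8 - 0/1 = 1/8
  'f': [0/1 + 1/8*0/1, 0/1 + 1/8*1/8) = [0/1, 1/64)
  'a': [0/1 + 1/8*1/8, 0/1 + 1/8*3/8) = [1/64, 3/64) <- contains code 19/512
  'b': [0/1 + 1/8*3/8, 0/1 + 1/8*1/1) = [3/64, 1/8)
  emit 'a', narrow to [1/64, 3/64)
Step 3: interval [1/64, 3/64), width = 3/64 - 1/64 = 1/32
  'f': [1/64 + 1/32*0/1, 1/64 + 1/32*1/8) = [1/64, 5/256)
  'a': [1/64 + 1/32*1/8, 1/64 + 1/32*3/8) = [5/256, 7/256)
  'b': [1/64 + 1/32*3/8, 1/64 + 1/32*1/1) = [7/256, 3/64) <- contains code 19/512
  emit 'b', narrow to [7/256, 3/64)

Answer: symbol=f low=0/1 high=1/8
symbol=a low=1/64 high=3/64
symbol=b low=7/256 high=3/64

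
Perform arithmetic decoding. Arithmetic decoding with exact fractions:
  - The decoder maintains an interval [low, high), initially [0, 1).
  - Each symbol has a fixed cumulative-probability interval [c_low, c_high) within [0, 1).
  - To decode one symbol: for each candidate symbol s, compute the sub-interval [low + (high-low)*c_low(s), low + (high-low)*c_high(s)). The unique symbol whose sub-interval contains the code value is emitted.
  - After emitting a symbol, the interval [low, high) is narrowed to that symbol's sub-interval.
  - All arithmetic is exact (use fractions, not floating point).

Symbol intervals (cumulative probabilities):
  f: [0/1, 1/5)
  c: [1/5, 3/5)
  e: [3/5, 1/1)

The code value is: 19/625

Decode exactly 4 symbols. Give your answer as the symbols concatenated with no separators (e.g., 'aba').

Step 1: interval [0/1, 1/1), width = 1/1 - 0/1 = 1/1
  'f': [0/1 + 1/1*0/1, 0/1 + 1/1*1/5) = [0/1, 1/5) <- contains code 19/625
  'c': [0/1 + 1/1*1/5, 0/1 + 1/1*3/5) = [1/5, 3/5)
  'e': [0/1 + 1/1*3/5, 0/1 + 1/1*1/1) = [3/5, 1/1)
  emit 'f', narrow to [0/1, 1/5)
Step 2: interval [0/1, 1/5), width = 1/5 - 0/1 = 1/5
  'f': [0/1 + 1/5*0/1, 0/1 + 1/5*1/5) = [0/1, 1/25) <- contains code 19/625
  'c': [0/1 + 1/5*1/5, 0/1 + 1/5*3/5) = [1/25, 3/25)
  'e': [0/1 + 1/5*3/5, 0/1 + 1/5*1/1) = [3/25, 1/5)
  emit 'f', narrow to [0/1, 1/25)
Step 3: interval [0/1, 1/25), width = 1/25 - 0/1 = 1/25
  'f': [0/1 + 1/25*0/1, 0/1 + 1/25*1/5) = [0/1, 1/125)
  'c': [0/1 + 1/25*1/5, 0/1 + 1/25*3/5) = [1/125, 3/125)
  'e': [0/1 + 1/25*3/5, 0/1 + 1/25*1/1) = [3/125, 1/25) <- contains code 19/625
  emit 'e', narrow to [3/125, 1/25)
Step 4: interval [3/125, 1/25), width = 1/25 - 3/125 = 2/125
  'f': [3/125 + 2/125*0/1, 3/125 + 2/125*1/5) = [3/125, 17/625)
  'c': [3/125 + 2/125*1/5, 3/125 + 2/125*3/5) = [17/625, 21/625) <- contains code 19/625
  'e': [3/125 + 2/125*3/5, 3/125 + 2/125*1/1) = [21/625, 1/25)
  emit 'c', narrow to [17/625, 21/625)

Answer: ffec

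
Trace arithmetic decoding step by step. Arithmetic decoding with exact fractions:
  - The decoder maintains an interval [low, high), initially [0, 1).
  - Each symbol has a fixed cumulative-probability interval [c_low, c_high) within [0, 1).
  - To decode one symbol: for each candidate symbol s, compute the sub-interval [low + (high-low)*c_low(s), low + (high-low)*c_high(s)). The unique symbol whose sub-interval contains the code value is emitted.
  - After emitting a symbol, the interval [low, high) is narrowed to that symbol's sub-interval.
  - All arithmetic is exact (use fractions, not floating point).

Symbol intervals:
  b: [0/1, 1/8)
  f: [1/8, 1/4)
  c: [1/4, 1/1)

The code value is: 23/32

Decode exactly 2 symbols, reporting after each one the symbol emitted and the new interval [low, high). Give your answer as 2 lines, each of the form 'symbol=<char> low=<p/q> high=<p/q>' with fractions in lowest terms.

Step 1: interval [0/1, 1/1), width = 1/1 - 0/1 = 1/1
  'b': [0/1 + 1/1*0/1, 0/1 + 1/1*1/8) = [0/1, 1/8)
  'f': [0/1 + 1/1*1/8, 0/1 + 1/1*1/4) = [1/8, 1/4)
  'c': [0/1 + 1/1*1/4, 0/1 + 1/1*1/1) = [1/4, 1/1) <- contains code 23/32
  emit 'c', narrow to [1/4, 1/1)
Step 2: interval [1/4, 1/1), width = 1/1 - 1/4 = 3/4
  'b': [1/4 + 3/4*0/1, 1/4 + 3/4*1/8) = [1/4, 11/32)
  'f': [1/4 + 3/4*1/8, 1/4 + 3/4*1/4) = [11/32, 7/16)
  'c': [1/4 + 3/4*1/4, 1/4 + 3/4*1/1) = [7/16, 1/1) <- contains code 23/32
  emit 'c', narrow to [7/16, 1/1)

Answer: symbol=c low=1/4 high=1/1
symbol=c low=7/16 high=1/1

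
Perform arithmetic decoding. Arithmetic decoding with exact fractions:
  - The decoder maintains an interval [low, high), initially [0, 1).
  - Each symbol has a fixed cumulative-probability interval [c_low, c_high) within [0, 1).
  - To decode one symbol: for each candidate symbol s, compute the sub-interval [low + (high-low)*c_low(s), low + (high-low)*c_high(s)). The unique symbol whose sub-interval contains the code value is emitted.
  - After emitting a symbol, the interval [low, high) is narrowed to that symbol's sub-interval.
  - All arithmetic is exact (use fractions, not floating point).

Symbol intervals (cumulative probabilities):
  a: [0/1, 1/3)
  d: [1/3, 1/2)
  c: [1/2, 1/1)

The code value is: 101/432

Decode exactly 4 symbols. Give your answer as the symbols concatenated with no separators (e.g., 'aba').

Answer: acdd

Derivation:
Step 1: interval [0/1, 1/1), width = 1/1 - 0/1 = 1/1
  'a': [0/1 + 1/1*0/1, 0/1 + 1/1*1/3) = [0/1, 1/3) <- contains code 101/432
  'd': [0/1 + 1/1*1/3, 0/1 + 1/1*1/2) = [1/3, 1/2)
  'c': [0/1 + 1/1*1/2, 0/1 + 1/1*1/1) = [1/2, 1/1)
  emit 'a', narrow to [0/1, 1/3)
Step 2: interval [0/1, 1/3), width = 1/3 - 0/1 = 1/3
  'a': [0/1 + 1/3*0/1, 0/1 + 1/3*1/3) = [0/1, 1/9)
  'd': [0/1 + 1/3*1/3, 0/1 + 1/3*1/2) = [1/9, 1/6)
  'c': [0/1 + 1/3*1/2, 0/1 + 1/3*1/1) = [1/6, 1/3) <- contains code 101/432
  emit 'c', narrow to [1/6, 1/3)
Step 3: interval [1/6, 1/3), width = 1/3 - 1/6 = 1/6
  'a': [1/6 + 1/6*0/1, 1/6 + 1/6*1/3) = [1/6, 2/9)
  'd': [1/6 + 1/6*1/3, 1/6 + 1/6*1/2) = [2/9, 1/4) <- contains code 101/432
  'c': [1/6 + 1/6*1/2, 1/6 + 1/6*1/1) = [1/4, 1/3)
  emit 'd', narrow to [2/9, 1/4)
Step 4: interval [2/9, 1/4), width = 1/4 - 2/9 = 1/36
  'a': [2/9 + 1/36*0/1, 2/9 + 1/36*1/3) = [2/9, 25/108)
  'd': [2/9 + 1/36*1/3, 2/9 + 1/36*1/2) = [25/108, 17/72) <- contains code 101/432
  'c': [2/9 + 1/36*1/2, 2/9 + 1/36*1/1) = [17/72, 1/4)
  emit 'd', narrow to [25/108, 17/72)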